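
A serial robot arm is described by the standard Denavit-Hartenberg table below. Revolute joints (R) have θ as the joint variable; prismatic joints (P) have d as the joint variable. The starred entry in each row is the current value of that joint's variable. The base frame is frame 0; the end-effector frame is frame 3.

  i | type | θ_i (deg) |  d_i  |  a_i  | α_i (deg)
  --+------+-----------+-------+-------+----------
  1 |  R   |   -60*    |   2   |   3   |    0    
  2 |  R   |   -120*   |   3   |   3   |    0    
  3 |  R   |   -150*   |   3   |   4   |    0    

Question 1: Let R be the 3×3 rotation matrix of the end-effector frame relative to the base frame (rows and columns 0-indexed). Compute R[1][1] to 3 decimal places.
0.866

End-effector y-axis (col 1 of R) = (-0.5000,0.8660,0.0000)
R[1][1] = 0.8660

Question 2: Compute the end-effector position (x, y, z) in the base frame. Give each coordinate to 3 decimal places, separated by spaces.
after link 1: o_1 = (1.5000, -2.5981, 2.0000)
after link 2: o_2 = (-1.5000, -2.5981, 5.0000)
after link 3: o_3 = (1.9641, -0.5981, 8.0000)

1.964 -0.598 8.000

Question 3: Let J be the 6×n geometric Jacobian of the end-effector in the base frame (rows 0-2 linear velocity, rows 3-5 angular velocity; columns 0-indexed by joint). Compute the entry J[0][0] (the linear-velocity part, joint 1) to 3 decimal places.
0.598

axis z_0 = ẑ; lever o_n−o_0 = (1.9641,-0.5981,8.0000)
cross product → J_v[:, 0] = (0.5981,1.9641,-0.0000)
J_ω[:, 0] = z_0
entry J[0][0] = 0.5981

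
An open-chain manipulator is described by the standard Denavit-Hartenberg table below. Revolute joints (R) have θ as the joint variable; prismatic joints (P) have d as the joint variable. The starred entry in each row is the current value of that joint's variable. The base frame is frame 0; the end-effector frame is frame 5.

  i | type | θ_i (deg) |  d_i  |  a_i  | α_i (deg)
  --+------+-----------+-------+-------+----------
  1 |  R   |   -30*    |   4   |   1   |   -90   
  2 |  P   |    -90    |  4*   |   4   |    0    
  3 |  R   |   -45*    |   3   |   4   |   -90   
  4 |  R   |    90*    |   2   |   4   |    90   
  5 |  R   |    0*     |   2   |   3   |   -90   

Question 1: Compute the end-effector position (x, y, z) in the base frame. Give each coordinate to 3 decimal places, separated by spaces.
-1.583 0.914 13.657

after link 1: o_1 = (0.8660, -0.5000, 4.0000)
after link 2: o_2 = (2.8660, 2.9641, 8.0000)
after link 3: o_3 = (1.9165, 6.9764, 10.8284)
after link 4: o_4 = (1.1413, 2.8052, 12.2426)
after link 5: o_5 = (-1.5835, 0.9142, 13.6569)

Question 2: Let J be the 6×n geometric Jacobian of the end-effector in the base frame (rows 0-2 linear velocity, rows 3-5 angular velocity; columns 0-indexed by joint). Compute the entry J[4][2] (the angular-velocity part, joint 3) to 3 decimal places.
0.866

axis z_2 = (0.5000,0.8660,0.0000); lever o_n−o_2 = (-4.4495,-2.0499,5.6569)
cross product → J_v[:, 2] = (4.8990,-2.8284,2.8284)
J_ω[:, 2] = z_2
entry J[4][2] = 0.8660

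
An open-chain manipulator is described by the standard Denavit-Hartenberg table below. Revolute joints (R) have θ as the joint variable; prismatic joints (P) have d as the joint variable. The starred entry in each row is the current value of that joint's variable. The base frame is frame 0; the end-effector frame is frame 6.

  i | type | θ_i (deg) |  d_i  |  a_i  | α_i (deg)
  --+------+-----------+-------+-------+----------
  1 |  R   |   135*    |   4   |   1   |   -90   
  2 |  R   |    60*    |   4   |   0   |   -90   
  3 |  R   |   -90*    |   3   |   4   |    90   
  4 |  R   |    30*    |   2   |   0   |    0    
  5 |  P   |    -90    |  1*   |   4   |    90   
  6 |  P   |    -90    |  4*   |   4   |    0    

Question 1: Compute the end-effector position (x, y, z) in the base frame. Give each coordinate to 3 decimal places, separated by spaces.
after link 1: o_1 = (-0.7071, 0.7071, 4.0000)
after link 2: o_2 = (-3.5355, -2.1213, 4.0000)
after link 3: o_3 = (-4.5268, -6.7869, 2.5000)
after link 4: o_4 = (-3.8197, -7.4940, 4.2321)
after link 5: o_5 = (-7.0017, -7.1404, 6.8301)
after link 6: o_6 = (-7.1912, -2.0520, 4.3660)

-7.191 -2.052 4.366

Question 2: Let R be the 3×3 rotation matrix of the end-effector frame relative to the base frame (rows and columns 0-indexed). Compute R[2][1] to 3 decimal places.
End-effector y-axis (col 1 of R) = (-0.8839,0.1768,0.4330)
R[2][1] = 0.4330

0.433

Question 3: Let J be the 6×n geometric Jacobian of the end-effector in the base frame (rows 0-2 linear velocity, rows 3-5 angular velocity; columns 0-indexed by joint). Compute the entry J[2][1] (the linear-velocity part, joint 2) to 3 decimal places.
axis z_1 = (-0.7071,-0.7071,0.0000); lever o_n−o_1 = (-6.4841,-2.7591,0.3660)
cross product → J_v[:, 1] = (-0.2588,0.2588,-2.6340)
J_ω[:, 1] = z_1
entry J[2][1] = -2.6340

-2.634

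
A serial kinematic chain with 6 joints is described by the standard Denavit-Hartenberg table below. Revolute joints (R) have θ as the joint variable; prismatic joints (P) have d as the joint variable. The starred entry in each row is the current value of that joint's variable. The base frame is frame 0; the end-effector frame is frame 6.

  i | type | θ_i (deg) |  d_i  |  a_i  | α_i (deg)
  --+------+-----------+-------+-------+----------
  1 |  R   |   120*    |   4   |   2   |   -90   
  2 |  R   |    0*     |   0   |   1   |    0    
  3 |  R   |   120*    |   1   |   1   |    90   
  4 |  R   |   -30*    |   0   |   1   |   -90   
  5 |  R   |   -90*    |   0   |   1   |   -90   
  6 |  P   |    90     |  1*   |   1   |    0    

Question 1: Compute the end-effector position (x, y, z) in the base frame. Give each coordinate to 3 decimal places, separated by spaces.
after link 1: o_1 = (-1.0000, 1.7321, 4.0000)
after link 2: o_2 = (-1.5000, 2.5981, 4.0000)
after link 3: o_3 = (-2.1160, 1.6651, 3.1340)
after link 4: o_4 = (-1.4665, 1.5401, 2.3840)
after link 5: o_5 = (-1.8995, 2.2901, 1.8840)
after link 6: o_6 = (-0.6250, 2.8146, 1.5670)

-0.625 2.815 1.567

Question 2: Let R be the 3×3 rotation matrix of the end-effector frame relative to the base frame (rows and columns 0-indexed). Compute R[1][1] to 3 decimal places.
-0.750

End-effector y-axis (col 1 of R) = (0.4330,-0.7500,0.5000)
R[1][1] = -0.7500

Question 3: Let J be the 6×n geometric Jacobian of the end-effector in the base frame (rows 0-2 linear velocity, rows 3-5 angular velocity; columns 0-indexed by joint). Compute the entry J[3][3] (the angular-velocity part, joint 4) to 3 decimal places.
-0.433

axis z_3 = (-0.4330,0.7500,-0.5000); lever o_n−o_3 = (1.4910,1.1495,-1.5670)
cross product → J_v[:, 3] = (-0.6005,-1.4240,-1.6160)
J_ω[:, 3] = z_3
entry J[3][3] = -0.4330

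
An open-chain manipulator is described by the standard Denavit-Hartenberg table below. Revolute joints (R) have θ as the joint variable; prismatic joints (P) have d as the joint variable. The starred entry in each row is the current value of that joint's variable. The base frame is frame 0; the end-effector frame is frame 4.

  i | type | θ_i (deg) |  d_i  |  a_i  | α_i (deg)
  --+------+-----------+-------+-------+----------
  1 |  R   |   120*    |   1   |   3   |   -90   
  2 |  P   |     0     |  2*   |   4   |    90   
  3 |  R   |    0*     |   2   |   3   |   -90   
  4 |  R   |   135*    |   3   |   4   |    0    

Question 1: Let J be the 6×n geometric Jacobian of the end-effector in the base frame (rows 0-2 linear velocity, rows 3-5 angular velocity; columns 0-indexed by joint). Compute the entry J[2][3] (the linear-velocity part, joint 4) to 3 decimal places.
2.828

axis z_3 = (-0.8660,-0.5000,0.0000); lever o_n−o_3 = (-1.1839,-3.9495,-2.8284)
cross product → J_v[:, 3] = (1.4142,-2.4495,2.8284)
J_ω[:, 3] = z_3
entry J[2][3] = 2.8284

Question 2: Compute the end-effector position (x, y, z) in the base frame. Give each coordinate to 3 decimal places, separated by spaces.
-7.916 3.711 0.172

after link 1: o_1 = (-1.5000, 2.5981, 1.0000)
after link 2: o_2 = (-5.2321, 5.0622, 1.0000)
after link 3: o_3 = (-6.7321, 7.6603, 3.0000)
after link 4: o_4 = (-7.9159, 3.7108, 0.1716)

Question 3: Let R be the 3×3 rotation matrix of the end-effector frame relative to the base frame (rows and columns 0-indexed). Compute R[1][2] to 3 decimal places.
End-effector z-axis (col 2 of R) = (-0.8660,-0.5000,0.0000)
R[1][2] = -0.5000

-0.500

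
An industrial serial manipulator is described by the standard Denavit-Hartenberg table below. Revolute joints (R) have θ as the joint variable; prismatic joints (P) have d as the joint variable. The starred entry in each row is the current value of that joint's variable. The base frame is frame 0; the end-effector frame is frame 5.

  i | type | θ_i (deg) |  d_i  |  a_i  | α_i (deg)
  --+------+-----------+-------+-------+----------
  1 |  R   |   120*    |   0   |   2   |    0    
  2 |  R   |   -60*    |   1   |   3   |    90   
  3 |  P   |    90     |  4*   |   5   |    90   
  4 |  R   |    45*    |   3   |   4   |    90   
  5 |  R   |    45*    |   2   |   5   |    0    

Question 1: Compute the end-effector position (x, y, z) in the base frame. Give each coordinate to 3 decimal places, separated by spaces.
10.622 6.033 12.743

after link 1: o_1 = (-1.0000, 1.7321, 0.0000)
after link 2: o_2 = (0.5000, 4.3301, 1.0000)
after link 3: o_3 = (3.9641, 2.3301, 6.0000)
after link 4: o_4 = (7.9136, 3.5140, 8.8284)
after link 5: o_5 = (10.6217, 6.0330, 12.7426)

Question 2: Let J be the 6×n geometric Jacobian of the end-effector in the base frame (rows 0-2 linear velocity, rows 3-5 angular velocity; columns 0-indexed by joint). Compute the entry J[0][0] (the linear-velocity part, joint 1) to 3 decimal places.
axis z_0 = ẑ; lever o_n−o_0 = (10.6217,6.0330,12.7426)
cross product → J_v[:, 0] = (-6.0330,10.6217,0.0000)
J_ω[:, 0] = z_0
entry J[0][0] = -6.0330

-6.033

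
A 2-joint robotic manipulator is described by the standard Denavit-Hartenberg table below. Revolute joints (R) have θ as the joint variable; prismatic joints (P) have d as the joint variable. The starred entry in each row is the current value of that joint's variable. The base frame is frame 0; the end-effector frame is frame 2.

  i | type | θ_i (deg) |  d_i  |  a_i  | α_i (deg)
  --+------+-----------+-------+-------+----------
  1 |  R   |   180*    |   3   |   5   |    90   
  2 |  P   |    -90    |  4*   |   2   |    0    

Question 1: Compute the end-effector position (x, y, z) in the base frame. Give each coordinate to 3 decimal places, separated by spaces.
-5.000 4.000 1.000

after link 1: o_1 = (-5.0000, 0.0000, 3.0000)
after link 2: o_2 = (-5.0000, 4.0000, 1.0000)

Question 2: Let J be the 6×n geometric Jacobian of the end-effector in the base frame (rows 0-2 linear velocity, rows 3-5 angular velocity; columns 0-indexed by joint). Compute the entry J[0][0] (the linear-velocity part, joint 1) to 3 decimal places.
-4.000

axis z_0 = ẑ; lever o_n−o_0 = (-5.0000,4.0000,1.0000)
cross product → J_v[:, 0] = (-4.0000,-5.0000,0.0000)
J_ω[:, 0] = z_0
entry J[0][0] = -4.0000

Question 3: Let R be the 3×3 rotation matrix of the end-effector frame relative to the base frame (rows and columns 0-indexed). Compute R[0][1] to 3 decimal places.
End-effector y-axis (col 1 of R) = (-1.0000,0.0000,0.0000)
R[0][1] = -1.0000

-1.000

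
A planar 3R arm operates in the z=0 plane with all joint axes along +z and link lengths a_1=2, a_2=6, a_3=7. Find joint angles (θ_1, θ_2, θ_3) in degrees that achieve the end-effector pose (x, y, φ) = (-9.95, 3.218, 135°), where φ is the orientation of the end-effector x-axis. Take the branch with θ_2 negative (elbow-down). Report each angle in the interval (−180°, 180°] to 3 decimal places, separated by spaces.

-60.008 -119.996 -44.996

wrist centre = target − a_3·(cos φ, sin φ) = (-5.0003, -1.7317)
cos θ_2 = (28.0015−2²−6²)/(2·2·6) = -0.4999; θ_2 = -119.9959° (elbow-down)
β = atan2(-1.7317,-5.0003) = -160.8974°; ψ = atan2(-5.1964,-0.9996) = -100.8890°
θ_1 = β − ψ = -60.0084°
θ_3 = φ − θ_1 − θ_2 = -44.9957° (wrapped to (-180°,180°])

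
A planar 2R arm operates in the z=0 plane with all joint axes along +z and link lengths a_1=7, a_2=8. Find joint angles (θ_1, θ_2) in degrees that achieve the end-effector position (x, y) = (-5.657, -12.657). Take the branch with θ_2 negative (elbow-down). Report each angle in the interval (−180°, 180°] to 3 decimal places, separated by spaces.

cos θ_2 = (192.2013−7²−8²)/(2·7·8) = 0.7072; θ_2 = -44.9961° (elbow-down)
β = atan2(-12.6570,-5.6570) = -114.0821°; ψ = atan2(-5.6565,12.6572) = -24.0797°
θ_1 = β − ψ = -90.0024°

-90.002 -44.996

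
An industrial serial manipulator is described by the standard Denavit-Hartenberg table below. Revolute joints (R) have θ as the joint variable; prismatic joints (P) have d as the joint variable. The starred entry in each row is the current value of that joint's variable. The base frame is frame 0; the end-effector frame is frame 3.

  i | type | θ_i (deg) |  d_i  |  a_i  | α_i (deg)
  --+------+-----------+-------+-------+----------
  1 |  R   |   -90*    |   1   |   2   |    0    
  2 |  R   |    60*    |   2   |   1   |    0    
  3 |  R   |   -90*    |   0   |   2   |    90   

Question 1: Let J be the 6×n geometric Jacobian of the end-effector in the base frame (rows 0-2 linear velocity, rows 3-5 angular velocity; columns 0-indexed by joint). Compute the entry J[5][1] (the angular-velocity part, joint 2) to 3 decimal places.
1.000

axis z_1 = (0.0000,0.0000,1.0000); lever o_n−o_1 = (-0.1340,-2.2321,2.0000)
cross product → J_v[:, 1] = (2.2321,-0.1340,0.0000)
J_ω[:, 1] = z_1
entry J[5][1] = 1.0000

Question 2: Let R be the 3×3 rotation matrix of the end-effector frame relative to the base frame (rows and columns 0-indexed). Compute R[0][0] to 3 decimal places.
-0.500

End-effector x-axis (col 0 of R) = (-0.5000,-0.8660,0.0000)
R[0][0] = -0.5000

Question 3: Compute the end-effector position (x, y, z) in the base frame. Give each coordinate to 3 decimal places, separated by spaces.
-0.134 -4.232 3.000

after link 1: o_1 = (0.0000, -2.0000, 1.0000)
after link 2: o_2 = (0.8660, -2.5000, 3.0000)
after link 3: o_3 = (-0.1340, -4.2321, 3.0000)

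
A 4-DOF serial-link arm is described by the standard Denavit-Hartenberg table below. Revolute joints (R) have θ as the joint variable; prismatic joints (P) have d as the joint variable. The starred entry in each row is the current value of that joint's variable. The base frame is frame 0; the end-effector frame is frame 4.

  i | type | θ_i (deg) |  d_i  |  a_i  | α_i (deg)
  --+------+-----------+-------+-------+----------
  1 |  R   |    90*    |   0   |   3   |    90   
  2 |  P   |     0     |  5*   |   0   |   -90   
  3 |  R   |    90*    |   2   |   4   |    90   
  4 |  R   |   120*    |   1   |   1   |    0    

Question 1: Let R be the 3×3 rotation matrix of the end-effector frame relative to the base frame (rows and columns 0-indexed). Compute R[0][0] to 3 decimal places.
End-effector x-axis (col 0 of R) = (0.5000,-0.0000,0.8660)
R[0][0] = 0.5000

0.500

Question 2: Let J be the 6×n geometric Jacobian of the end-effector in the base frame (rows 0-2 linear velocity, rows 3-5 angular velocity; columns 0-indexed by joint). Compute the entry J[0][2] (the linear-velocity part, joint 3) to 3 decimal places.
axis z_2 = (0.0000,0.0000,1.0000); lever o_n−o_2 = (-3.5000,1.0000,2.8660)
cross product → J_v[:, 2] = (-1.0000,-3.5000,0.0000)
J_ω[:, 2] = z_2
entry J[0][2] = -1.0000

-1.000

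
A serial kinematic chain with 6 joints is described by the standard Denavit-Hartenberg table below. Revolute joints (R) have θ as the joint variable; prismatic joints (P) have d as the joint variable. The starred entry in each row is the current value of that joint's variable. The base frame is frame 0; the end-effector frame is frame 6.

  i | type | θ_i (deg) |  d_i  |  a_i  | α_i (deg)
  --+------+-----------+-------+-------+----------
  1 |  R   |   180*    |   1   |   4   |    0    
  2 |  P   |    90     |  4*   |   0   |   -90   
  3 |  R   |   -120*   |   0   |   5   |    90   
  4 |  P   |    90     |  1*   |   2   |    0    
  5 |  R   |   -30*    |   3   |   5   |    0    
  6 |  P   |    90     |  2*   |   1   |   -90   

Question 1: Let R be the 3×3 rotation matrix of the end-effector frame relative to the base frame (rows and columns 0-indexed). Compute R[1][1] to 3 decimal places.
End-effector y-axis (col 1 of R) = (-0.0000,-0.8660,0.5000)
R[1][1] = -0.8660

-0.866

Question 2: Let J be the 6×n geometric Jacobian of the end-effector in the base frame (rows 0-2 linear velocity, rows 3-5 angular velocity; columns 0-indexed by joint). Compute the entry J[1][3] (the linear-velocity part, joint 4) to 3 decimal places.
prismatic axis z_3 = (0.0000,0.8660,-0.5000)
J_v[:, 3] = z_3; J_ω[:, 3] = (0,0,0)
entry J[1][3] = 0.8660

0.866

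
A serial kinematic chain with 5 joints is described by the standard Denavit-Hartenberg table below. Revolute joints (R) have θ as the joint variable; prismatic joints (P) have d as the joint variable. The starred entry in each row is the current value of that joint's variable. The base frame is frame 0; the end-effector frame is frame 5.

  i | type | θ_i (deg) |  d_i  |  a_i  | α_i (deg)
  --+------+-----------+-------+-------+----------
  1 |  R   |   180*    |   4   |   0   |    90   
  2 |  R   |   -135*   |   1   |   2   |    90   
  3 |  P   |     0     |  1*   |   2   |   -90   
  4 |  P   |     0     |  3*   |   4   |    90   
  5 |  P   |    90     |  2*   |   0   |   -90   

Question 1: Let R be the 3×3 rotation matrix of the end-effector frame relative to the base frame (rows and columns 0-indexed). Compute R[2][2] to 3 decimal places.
0.707

End-effector z-axis (col 2 of R) = (-0.7071,0.0000,0.7071)
R[2][2] = 0.7071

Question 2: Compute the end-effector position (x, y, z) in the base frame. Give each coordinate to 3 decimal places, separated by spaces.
7.778 4.000 0.464

after link 1: o_1 = (0.0000, 0.0000, 4.0000)
after link 2: o_2 = (1.4142, 1.0000, 2.5858)
after link 3: o_3 = (3.5355, 1.0000, 1.8787)
after link 4: o_4 = (6.3640, 4.0000, -0.9497)
after link 5: o_5 = (7.7782, 4.0000, 0.4645)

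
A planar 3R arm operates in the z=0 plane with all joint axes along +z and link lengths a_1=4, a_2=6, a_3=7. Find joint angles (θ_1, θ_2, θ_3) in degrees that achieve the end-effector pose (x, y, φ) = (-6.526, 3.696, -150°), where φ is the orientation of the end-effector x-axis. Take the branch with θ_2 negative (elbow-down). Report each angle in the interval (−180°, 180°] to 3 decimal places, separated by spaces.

wrist centre = target − a_3·(cos φ, sin φ) = (-0.4638, 7.1960)
cos θ_2 = (51.9975−4²−6²)/(2·4·6) = -0.0001; θ_2 = -90.0029° (elbow-down)
β = atan2(7.1960,-0.4638) = 93.6879°; ψ = atan2(-6.0000,3.9997) = -56.3120°
θ_1 = β − ψ = 149.9999°
θ_3 = φ − θ_1 − θ_2 = 150.0030° (wrapped to (-180°,180°])

150.000 -90.003 150.003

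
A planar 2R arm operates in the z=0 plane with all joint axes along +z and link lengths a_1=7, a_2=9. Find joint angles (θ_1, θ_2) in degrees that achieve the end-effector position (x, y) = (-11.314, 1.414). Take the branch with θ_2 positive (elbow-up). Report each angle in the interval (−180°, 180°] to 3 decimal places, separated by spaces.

120.753 89.997

cos θ_2 = (130.0060−7²−9²)/(2·7·9) = 0.0000; θ_2 = 89.9973° (elbow-up)
β = atan2(1.4140,-11.3140) = 172.8762°; ψ = atan2(9.0000,7.0004) = 52.1233°
θ_1 = β − ψ = 120.7529°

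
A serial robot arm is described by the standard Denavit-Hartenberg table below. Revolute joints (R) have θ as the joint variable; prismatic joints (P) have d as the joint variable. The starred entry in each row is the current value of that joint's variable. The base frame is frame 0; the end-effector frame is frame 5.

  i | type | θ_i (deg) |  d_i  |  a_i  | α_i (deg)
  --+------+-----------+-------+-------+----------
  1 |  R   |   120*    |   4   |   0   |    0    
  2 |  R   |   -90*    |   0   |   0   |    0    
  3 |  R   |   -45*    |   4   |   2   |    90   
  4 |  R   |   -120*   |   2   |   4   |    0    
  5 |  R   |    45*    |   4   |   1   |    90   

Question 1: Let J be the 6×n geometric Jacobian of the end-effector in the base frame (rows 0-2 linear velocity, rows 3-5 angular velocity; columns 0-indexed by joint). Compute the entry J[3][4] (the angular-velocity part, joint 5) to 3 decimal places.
axis z_4 = (-0.2588,-0.9659,0.0000); lever o_n−o_4 = (-0.7853,-3.9307,-0.9659)
cross product → J_v[:, 4] = (0.9330,-0.2500,0.2588)
J_ω[:, 4] = z_4
entry J[3][4] = -0.2588

-0.259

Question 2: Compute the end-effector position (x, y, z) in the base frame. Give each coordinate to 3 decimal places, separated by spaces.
-1.303 -5.863 3.570

after link 1: o_1 = (0.0000, 0.0000, 4.0000)
after link 2: o_2 = (0.0000, 0.0000, 4.0000)
after link 3: o_3 = (1.9319, -0.5176, 8.0000)
after link 4: o_4 = (-0.5176, -1.9319, 4.5359)
after link 5: o_5 = (-1.3029, -5.8625, 3.5700)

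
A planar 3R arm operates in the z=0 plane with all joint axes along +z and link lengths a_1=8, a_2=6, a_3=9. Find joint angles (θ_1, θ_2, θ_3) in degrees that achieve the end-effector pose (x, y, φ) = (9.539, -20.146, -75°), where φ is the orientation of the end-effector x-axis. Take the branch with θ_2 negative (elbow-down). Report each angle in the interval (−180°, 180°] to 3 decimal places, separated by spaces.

wrist centre = target − a_3·(cos φ, sin φ) = (7.2096, -11.4527)
cos θ_2 = (183.1423−8²−6²)/(2·8·6) = 0.8661; θ_2 = -29.9953° (elbow-down)
β = atan2(-11.4527,7.2096) = -57.8090°; ψ = atan2(-2.9996,13.1964) = -12.8059°
θ_1 = β − ψ = -45.0031°
θ_3 = φ − θ_1 − θ_2 = -0.0016° (wrapped to (-180°,180°])

-45.003 -29.995 -0.002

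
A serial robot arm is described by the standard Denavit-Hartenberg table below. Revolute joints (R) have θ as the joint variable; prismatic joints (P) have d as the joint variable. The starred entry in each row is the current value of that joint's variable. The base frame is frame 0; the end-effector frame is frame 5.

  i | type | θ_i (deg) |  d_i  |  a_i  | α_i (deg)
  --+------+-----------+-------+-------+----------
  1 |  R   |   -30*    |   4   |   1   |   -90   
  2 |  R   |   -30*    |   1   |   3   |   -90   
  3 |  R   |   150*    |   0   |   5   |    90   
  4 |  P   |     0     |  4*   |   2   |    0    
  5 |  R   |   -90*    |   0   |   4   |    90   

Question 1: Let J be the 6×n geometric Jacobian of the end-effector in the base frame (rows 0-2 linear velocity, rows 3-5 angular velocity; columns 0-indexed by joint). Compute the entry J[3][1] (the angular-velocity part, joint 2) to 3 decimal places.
axis z_1 = (0.5000,0.8660,0.0000); lever o_n−o_1 = (-5.5107,-3.7051,2.9330)
cross product → J_v[:, 1] = (2.5401,-1.4665,2.9199)
J_ω[:, 1] = z_1
entry J[3][1] = 0.5000

0.500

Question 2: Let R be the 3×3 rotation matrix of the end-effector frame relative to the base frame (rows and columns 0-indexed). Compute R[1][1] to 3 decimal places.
-0.967

End-effector y-axis (col 1 of R) = (-0.0580,-0.9665,0.2500)
R[1][1] = -0.9665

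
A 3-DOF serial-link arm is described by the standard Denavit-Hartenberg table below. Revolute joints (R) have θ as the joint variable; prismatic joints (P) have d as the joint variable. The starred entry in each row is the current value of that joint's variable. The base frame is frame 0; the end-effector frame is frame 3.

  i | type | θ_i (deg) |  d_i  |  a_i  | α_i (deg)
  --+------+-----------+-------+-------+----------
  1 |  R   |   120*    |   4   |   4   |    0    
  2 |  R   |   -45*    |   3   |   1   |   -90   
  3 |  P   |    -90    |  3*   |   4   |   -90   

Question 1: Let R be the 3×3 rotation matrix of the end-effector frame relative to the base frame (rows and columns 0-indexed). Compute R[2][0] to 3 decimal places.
1.000

End-effector x-axis (col 0 of R) = (0.0000,0.0000,1.0000)
R[2][0] = 1.0000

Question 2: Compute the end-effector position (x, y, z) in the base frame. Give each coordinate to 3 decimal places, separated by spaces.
after link 1: o_1 = (-2.0000, 3.4641, 4.0000)
after link 2: o_2 = (-1.7412, 4.4300, 7.0000)
after link 3: o_3 = (-4.6390, 5.2065, 11.0000)

-4.639 5.206 11.000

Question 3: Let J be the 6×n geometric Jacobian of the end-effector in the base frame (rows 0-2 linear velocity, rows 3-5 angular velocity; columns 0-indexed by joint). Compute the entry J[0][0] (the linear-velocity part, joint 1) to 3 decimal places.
axis z_0 = ẑ; lever o_n−o_0 = (-4.6390,5.2065,11.0000)
cross product → J_v[:, 0] = (-5.2065,-4.6390,0.0000)
J_ω[:, 0] = z_0
entry J[0][0] = -5.2065

-5.206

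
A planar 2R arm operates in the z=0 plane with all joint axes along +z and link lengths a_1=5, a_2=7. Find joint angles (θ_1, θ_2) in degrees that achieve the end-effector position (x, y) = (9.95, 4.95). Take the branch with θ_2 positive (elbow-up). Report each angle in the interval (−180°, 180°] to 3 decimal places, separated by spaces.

0.006 44.991

cos θ_2 = (123.5050−5²−7²)/(2·5·7) = 0.7072; θ_2 = 44.9913° (elbow-up)
β = atan2(4.9500,9.9500) = 26.4498°; ψ = atan2(4.9490,9.9505) = 26.4440°
θ_1 = β − ψ = 0.0058°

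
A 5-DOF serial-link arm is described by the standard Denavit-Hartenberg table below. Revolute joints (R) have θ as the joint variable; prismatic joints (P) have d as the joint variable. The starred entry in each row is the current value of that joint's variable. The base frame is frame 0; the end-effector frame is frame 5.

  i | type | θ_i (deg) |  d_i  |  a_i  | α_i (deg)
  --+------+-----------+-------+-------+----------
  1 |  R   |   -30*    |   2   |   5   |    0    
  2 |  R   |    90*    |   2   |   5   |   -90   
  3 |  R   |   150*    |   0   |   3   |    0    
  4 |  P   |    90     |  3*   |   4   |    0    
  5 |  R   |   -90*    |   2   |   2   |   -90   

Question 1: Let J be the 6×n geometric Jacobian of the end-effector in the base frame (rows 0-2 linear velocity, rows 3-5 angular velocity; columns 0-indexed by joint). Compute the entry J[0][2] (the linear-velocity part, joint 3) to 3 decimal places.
axis z_2 = (-0.8660,0.5000,0.0000); lever o_n−o_2 = (-7.4952,-2.9821,0.9641)
cross product → J_v[:, 2] = (0.4821,0.8349,6.3301)
J_ω[:, 2] = z_2
entry J[0][2] = 0.4821

0.482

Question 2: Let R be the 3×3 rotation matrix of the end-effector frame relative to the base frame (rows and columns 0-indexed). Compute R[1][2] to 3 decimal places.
-0.433

End-effector z-axis (col 2 of R) = (-0.2500,-0.4330,0.8660)
R[1][2] = -0.4330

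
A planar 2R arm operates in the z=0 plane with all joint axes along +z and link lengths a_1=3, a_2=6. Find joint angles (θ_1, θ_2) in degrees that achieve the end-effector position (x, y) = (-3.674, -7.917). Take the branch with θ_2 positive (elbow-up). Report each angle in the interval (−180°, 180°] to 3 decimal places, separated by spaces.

cos θ_2 = (76.1772−3²−6²)/(2·3·6) = 0.8660; θ_2 = 29.9992° (elbow-up)
β = atan2(-7.9170,-3.6740) = -114.8943°; ψ = atan2(2.9999,8.1962) = 20.1034°
θ_1 = β − ψ = -134.9977°

-134.998 29.999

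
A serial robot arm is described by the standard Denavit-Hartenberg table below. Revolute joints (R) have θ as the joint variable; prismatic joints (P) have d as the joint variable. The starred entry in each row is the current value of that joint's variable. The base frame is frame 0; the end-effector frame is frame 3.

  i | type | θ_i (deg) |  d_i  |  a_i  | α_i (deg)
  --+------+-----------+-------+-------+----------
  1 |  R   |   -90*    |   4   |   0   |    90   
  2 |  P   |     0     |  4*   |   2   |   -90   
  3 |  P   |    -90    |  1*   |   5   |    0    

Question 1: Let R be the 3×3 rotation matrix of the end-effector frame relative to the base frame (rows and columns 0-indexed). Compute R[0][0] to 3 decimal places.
-1.000

End-effector x-axis (col 0 of R) = (-1.0000,-0.0000,0.0000)
R[0][0] = -1.0000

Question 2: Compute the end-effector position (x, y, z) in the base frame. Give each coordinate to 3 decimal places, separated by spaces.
after link 1: o_1 = (0.0000, 0.0000, 4.0000)
after link 2: o_2 = (-4.0000, -2.0000, 4.0000)
after link 3: o_3 = (-9.0000, -2.0000, 5.0000)

-9.000 -2.000 5.000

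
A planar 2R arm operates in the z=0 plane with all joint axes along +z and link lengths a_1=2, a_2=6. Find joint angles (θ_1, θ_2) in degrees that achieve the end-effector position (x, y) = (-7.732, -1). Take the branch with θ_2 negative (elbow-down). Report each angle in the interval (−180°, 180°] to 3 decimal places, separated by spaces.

-149.997 -30.004

cos θ_2 = (60.7838−2²−6²)/(2·2·6) = 0.8660; θ_2 = -30.0038° (elbow-down)
β = atan2(-1.0000,-7.7320) = -172.6307°; ψ = atan2(-3.0003,7.1960) = -22.6336°
θ_1 = β − ψ = -149.9971°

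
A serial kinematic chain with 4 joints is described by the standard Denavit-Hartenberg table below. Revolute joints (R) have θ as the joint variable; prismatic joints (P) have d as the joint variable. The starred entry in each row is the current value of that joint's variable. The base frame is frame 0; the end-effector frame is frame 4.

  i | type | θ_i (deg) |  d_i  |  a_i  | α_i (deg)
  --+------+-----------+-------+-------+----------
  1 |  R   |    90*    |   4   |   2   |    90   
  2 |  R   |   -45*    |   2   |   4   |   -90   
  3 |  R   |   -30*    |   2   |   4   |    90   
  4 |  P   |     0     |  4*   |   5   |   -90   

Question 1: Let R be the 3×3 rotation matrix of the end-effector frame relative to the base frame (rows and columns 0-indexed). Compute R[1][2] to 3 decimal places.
End-effector z-axis (col 2 of R) = (0.0000,0.7071,0.7071)
R[1][2] = 0.7071

0.707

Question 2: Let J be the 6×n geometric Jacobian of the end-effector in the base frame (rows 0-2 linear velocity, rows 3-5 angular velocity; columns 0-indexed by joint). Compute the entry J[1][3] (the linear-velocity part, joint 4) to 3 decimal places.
prismatic axis z_3 = (0.8660,-0.3536,0.3536)
J_v[:, 3] = z_3; J_ω[:, 3] = (0,0,0)
entry J[1][3] = -0.3536

-0.354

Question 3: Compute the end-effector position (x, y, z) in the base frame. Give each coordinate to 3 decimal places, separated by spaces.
after link 1: o_1 = (0.0000, 2.0000, 4.0000)
after link 2: o_2 = (2.0000, 4.8284, 1.1716)
after link 3: o_3 = (4.0000, 8.6921, 0.1363)
after link 4: o_4 = (9.9641, 10.3398, -1.5114)

9.964 10.340 -1.511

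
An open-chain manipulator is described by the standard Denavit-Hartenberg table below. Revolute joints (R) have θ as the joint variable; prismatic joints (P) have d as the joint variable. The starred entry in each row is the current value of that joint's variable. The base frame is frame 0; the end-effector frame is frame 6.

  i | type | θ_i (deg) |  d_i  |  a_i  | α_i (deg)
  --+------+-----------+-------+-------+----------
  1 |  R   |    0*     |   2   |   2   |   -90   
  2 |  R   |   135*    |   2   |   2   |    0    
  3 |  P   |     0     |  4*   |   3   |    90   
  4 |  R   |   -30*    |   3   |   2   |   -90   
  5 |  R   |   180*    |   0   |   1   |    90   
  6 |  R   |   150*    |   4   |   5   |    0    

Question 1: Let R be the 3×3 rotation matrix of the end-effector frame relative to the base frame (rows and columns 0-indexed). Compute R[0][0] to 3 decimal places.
-0.707

End-effector x-axis (col 0 of R) = (-0.7071,0.0000,-0.7071)
R[0][0] = -0.7071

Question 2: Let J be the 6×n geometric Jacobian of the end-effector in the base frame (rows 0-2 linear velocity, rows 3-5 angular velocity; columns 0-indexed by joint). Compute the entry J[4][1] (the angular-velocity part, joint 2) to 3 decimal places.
1.000

axis z_1 = (0.0000,1.0000,0.0000); lever o_n−o_1 = (-8.3905,5.5000,-6.9763)
cross product → J_v[:, 1] = (-6.9763,-0.0000,8.3905)
J_ω[:, 1] = z_1
entry J[4][1] = 1.0000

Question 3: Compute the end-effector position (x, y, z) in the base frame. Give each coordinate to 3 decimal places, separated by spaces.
-6.391 5.500 -4.976

after link 1: o_1 = (2.0000, 0.0000, 2.0000)
after link 2: o_2 = (0.5858, 2.0000, 0.5858)
after link 3: o_3 = (-1.5355, 6.0000, -1.5355)
after link 4: o_4 = (-0.6390, 5.0000, -4.8816)
after link 5: o_5 = (-0.0266, 5.5000, -4.2692)
after link 6: o_6 = (-6.3905, 5.5000, -4.9763)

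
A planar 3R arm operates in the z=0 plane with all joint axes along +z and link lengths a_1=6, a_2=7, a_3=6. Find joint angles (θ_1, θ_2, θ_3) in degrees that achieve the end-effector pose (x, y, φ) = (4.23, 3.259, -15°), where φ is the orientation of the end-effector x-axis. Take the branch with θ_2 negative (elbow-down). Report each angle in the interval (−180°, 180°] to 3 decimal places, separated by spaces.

-173.959 -134.998 -66.043

wrist centre = target − a_3·(cos φ, sin φ) = (-1.5656, 4.8119)
cos θ_2 = (25.6055−6²−7²)/(2·6·7) = -0.7071; θ_2 = -134.9976° (elbow-down)
β = atan2(4.8119,-1.5656) = 108.0223°; ψ = atan2(-4.9500,1.0505) = -78.0187°
θ_1 = β − ψ = 186.0410°
θ_3 = φ − θ_1 − θ_2 = -66.0433° (wrapped to (-180°,180°])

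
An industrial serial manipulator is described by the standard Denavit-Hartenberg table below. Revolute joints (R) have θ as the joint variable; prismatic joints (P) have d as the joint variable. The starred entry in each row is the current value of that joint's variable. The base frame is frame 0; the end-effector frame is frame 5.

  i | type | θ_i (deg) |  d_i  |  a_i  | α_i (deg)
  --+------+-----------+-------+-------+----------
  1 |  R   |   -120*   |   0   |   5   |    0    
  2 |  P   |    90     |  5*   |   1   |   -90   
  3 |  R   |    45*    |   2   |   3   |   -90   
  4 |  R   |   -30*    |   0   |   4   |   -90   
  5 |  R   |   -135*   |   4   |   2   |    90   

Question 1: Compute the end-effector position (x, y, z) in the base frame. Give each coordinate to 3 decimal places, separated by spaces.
after link 1: o_1 = (-2.5000, -4.3301, 0.0000)
after link 2: o_2 = (-1.6340, -4.8301, 5.0000)
after link 3: o_3 = (1.2031, -4.1587, 2.8787)
after link 4: o_4 = (4.3245, -3.6514, 0.4292)
after link 5: o_5 = (1.8476, -7.0379, -1.1190)

1.848 -7.038 -1.119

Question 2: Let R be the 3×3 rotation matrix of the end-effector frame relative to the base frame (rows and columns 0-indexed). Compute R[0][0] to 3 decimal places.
-0.985

End-effector x-axis (col 0 of R) = (-0.9848,0.1603,-0.0670)
R[0][0] = -0.9848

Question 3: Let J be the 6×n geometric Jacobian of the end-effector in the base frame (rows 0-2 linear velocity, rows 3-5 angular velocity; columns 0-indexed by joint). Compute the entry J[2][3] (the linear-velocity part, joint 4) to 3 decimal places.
1.535

axis z_3 = (-0.6124,0.3536,-0.7071); lever o_n−o_3 = (0.6444,-2.8792,-3.9977)
cross product → J_v[:, 3] = (-3.4493,-2.9038,1.5353)
J_ω[:, 3] = z_3
entry J[2][3] = 1.5353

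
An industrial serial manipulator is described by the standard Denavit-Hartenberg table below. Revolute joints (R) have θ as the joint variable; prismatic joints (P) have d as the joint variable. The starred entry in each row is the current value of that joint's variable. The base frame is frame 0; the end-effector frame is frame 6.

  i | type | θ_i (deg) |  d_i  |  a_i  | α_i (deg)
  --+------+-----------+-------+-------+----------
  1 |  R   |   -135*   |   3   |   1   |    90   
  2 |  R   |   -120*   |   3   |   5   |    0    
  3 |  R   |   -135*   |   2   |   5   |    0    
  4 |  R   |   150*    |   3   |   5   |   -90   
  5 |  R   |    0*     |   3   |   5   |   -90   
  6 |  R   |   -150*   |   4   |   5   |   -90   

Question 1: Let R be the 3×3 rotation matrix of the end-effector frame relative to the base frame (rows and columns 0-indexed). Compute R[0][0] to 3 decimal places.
End-effector x-axis (col 0 of R) = (-0.5000,-0.5000,0.7071)
R[0][0] = -0.5000

-0.500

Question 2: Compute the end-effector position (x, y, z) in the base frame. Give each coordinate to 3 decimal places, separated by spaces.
-3.572 2.085 -3.401

after link 1: o_1 = (-0.7071, -0.7071, 3.0000)
after link 2: o_2 = (-1.0607, 3.1820, -1.3301)
after link 3: o_3 = (-1.5598, 5.5113, 3.4995)
after link 4: o_4 = (-2.7661, 8.5476, -1.3301)
after link 5: o_5 = (-3.9000, 7.4137, -6.9362)
after link 6: o_6 = (-3.5716, 2.0852, -3.4007)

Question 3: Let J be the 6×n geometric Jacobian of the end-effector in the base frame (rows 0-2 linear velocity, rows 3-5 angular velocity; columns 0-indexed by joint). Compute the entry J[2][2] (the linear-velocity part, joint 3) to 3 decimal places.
axis z_2 = (-0.7071,0.7071,0.0000); lever o_n−o_2 = (-2.5110,-1.0967,-2.0706)
cross product → J_v[:, 2] = (-1.4641,-1.4641,2.5510)
J_ω[:, 2] = z_2
entry J[2][2] = 2.5510

2.551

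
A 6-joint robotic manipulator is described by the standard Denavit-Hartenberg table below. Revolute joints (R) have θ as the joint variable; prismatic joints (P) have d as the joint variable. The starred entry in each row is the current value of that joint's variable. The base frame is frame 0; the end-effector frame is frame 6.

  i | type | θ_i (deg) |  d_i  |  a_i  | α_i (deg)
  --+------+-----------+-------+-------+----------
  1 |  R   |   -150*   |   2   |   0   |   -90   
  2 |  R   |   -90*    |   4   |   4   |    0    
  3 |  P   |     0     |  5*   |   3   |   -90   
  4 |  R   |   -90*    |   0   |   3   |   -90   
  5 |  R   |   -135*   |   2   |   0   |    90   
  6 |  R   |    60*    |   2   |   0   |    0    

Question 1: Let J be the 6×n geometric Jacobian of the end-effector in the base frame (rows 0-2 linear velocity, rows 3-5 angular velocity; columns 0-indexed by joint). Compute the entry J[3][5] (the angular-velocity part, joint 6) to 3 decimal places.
0.259

axis z_5 = (0.2588,0.9659,0.0000); lever o_n−o_5 = (0.5176,1.9319,0.0000)
cross product → J_v[:, 5] = (-0.0000,0.0000,0.0000)
J_ω[:, 5] = z_5
entry J[3][5] = 0.2588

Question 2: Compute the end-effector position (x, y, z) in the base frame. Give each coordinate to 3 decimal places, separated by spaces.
6.518 -8.460 11.000

after link 1: o_1 = (0.0000, 0.0000, 2.0000)
after link 2: o_2 = (2.0000, -3.4641, 6.0000)
after link 3: o_3 = (4.5000, -7.7942, 9.0000)
after link 4: o_4 = (6.0000, -10.3923, 9.0000)
after link 5: o_5 = (6.0000, -10.3923, 11.0000)
after link 6: o_6 = (6.5176, -8.4605, 11.0000)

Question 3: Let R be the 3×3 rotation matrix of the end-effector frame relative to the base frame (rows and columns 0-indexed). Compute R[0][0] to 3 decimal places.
-0.483

End-effector x-axis (col 0 of R) = (-0.4830,0.1294,0.8660)
R[0][0] = -0.4830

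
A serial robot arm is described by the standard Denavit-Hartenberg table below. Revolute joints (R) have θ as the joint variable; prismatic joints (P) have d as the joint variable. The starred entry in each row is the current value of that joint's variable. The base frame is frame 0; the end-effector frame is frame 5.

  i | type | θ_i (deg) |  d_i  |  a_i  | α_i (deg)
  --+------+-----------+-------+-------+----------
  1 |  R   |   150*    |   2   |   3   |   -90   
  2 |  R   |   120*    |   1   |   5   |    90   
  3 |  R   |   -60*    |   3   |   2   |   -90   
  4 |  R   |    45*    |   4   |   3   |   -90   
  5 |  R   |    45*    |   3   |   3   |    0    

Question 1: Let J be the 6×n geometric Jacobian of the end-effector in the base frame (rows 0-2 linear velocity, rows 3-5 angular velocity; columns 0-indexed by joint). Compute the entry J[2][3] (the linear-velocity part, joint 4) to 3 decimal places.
3.237

axis z_3 = (0.1250,-0.6495,-0.7500); lever o_n−o_3 = (5.5161,-2.7694,0.8128)
cross product → J_v[:, 3] = (-2.6050,-4.2387,3.2366)
J_ω[:, 3] = z_3
entry J[2][3] = 3.2366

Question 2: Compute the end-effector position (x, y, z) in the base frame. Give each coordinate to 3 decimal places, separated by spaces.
3.632 -0.836 -3.883

after link 1: o_1 = (-2.5981, 1.5000, 2.0000)
after link 2: o_2 = (-0.9330, -0.6160, -2.3301)
after link 3: o_3 = (-1.8840, 1.9330, -4.6962)
after link 4: o_4 = (1.5849, -0.2578, -7.5541)
after link 5: o_5 = (3.6321, -0.8364, -3.8834)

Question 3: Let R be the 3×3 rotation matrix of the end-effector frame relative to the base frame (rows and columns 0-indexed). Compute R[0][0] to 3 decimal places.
End-effector x-axis (col 0 of R) = (0.6114,0.5553,0.5638)
R[0][0] = 0.6114

0.611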